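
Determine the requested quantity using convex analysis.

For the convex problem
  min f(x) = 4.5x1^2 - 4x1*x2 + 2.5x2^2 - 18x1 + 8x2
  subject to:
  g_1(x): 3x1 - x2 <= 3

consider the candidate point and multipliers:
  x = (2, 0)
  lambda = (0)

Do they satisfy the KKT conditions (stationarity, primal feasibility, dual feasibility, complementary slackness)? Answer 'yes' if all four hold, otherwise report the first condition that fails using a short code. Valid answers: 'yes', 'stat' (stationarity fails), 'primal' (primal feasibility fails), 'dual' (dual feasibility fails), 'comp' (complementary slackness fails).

Gradient of f: grad f(x) = Q x + c = (0, 0)
Constraint values g_i(x) = a_i^T x - b_i:
  g_1((2, 0)) = 3
Stationarity residual: grad f(x) + sum_i lambda_i a_i = (0, 0)
  -> stationarity OK
Primal feasibility (all g_i <= 0): FAILS
Dual feasibility (all lambda_i >= 0): OK
Complementary slackness (lambda_i * g_i(x) = 0 for all i): OK

Verdict: the first failing condition is primal_feasibility -> primal.

primal


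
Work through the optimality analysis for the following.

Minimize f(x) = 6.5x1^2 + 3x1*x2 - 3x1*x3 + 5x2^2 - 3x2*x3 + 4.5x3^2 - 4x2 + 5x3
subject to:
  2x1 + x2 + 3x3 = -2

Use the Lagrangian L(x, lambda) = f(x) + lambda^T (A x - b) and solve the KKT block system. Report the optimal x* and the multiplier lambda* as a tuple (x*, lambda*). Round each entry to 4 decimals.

Form the Lagrangian:
  L(x, lambda) = (1/2) x^T Q x + c^T x + lambda^T (A x - b)
Stationarity (grad_x L = 0): Q x + c + A^T lambda = 0.
Primal feasibility: A x = b.

This gives the KKT block system:
  [ Q   A^T ] [ x     ]   [-c ]
  [ A    0  ] [ lambda ] = [ b ]

Solving the linear system:
  x*      = (-0.2297, 0.2695, -0.6034)
  lambda* = (0.1834)
  f(x*)   = -1.8642

x* = (-0.2297, 0.2695, -0.6034), lambda* = (0.1834)


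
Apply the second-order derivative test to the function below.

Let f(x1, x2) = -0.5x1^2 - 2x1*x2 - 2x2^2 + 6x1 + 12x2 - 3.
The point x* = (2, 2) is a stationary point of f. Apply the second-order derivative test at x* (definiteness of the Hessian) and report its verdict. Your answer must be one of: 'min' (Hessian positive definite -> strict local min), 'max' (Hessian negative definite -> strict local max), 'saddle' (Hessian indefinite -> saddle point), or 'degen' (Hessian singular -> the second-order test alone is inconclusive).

Compute the Hessian H = grad^2 f:
  H = [[-1, -2], [-2, -4]]
Verify stationarity: grad f(x*) = H x* + g = (0, 0).
Eigenvalues of H: -5, 0.
H has a zero eigenvalue (singular; negative semidefinite but not definite), so H is neither positive definite, negative definite, nor indefinite. The second-order test alone is inconclusive -> degen.
(Indeed, f is constant along the null direction of H through x*, so x* is not a strict local extremum.)

degen


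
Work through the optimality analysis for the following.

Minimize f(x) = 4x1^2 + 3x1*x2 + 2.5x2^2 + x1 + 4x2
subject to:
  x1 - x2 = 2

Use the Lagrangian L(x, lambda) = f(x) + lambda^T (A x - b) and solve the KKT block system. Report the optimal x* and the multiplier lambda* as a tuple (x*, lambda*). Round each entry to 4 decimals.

Form the Lagrangian:
  L(x, lambda) = (1/2) x^T Q x + c^T x + lambda^T (A x - b)
Stationarity (grad_x L = 0): Q x + c + A^T lambda = 0.
Primal feasibility: A x = b.

This gives the KKT block system:
  [ Q   A^T ] [ x     ]   [-c ]
  [ A    0  ] [ lambda ] = [ b ]

Solving the linear system:
  x*      = (0.5789, -1.4211)
  lambda* = (-1.3684)
  f(x*)   = -1.1842

x* = (0.5789, -1.4211), lambda* = (-1.3684)


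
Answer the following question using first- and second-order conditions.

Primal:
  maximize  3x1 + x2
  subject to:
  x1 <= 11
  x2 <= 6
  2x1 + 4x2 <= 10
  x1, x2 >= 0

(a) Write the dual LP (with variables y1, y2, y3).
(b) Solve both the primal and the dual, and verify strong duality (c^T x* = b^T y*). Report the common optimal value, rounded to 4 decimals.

The standard primal-dual pair for 'max c^T x s.t. A x <= b, x >= 0' is:
  Dual:  min b^T y  s.t.  A^T y >= c,  y >= 0.

So the dual LP is:
  minimize  11y1 + 6y2 + 10y3
  subject to:
    y1 + 2y3 >= 3
    y2 + 4y3 >= 1
    y1, y2, y3 >= 0

Solving the primal: x* = (5, 0).
  primal value c^T x* = 15.
Solving the dual: y* = (0, 0, 1.5).
  dual value b^T y* = 15.
Strong duality: c^T x* = b^T y*. Confirmed.

15


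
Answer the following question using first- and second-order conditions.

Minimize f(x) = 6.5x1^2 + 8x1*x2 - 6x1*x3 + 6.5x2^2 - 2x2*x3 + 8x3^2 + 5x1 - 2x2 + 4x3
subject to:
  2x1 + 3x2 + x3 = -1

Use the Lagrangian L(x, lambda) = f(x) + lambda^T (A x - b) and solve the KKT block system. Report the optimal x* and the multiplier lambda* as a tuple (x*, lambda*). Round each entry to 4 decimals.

Form the Lagrangian:
  L(x, lambda) = (1/2) x^T Q x + c^T x + lambda^T (A x - b)
Stationarity (grad_x L = 0): Q x + c + A^T lambda = 0.
Primal feasibility: A x = b.

This gives the KKT block system:
  [ Q   A^T ] [ x     ]   [-c ]
  [ A    0  ] [ lambda ] = [ b ]

Solving the linear system:
  x*      = (-1.1559, 0.6488, -0.6345)
  lambda* = (0.5147)
  f(x*)   = -4.5503

x* = (-1.1559, 0.6488, -0.6345), lambda* = (0.5147)


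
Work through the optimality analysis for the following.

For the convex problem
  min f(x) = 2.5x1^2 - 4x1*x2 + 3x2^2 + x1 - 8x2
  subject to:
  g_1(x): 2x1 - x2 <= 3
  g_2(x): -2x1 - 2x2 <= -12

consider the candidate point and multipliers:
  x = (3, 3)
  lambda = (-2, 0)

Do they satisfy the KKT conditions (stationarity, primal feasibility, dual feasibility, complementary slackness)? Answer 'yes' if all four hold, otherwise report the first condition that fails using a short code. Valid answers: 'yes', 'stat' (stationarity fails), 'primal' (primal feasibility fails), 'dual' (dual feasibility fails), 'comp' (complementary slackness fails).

Gradient of f: grad f(x) = Q x + c = (4, -2)
Constraint values g_i(x) = a_i^T x - b_i:
  g_1((3, 3)) = 0
  g_2((3, 3)) = 0
Stationarity residual: grad f(x) + sum_i lambda_i a_i = (0, 0)
  -> stationarity OK
Primal feasibility (all g_i <= 0): OK
Dual feasibility (all lambda_i >= 0): FAILS
Complementary slackness (lambda_i * g_i(x) = 0 for all i): OK

Verdict: the first failing condition is dual_feasibility -> dual.

dual


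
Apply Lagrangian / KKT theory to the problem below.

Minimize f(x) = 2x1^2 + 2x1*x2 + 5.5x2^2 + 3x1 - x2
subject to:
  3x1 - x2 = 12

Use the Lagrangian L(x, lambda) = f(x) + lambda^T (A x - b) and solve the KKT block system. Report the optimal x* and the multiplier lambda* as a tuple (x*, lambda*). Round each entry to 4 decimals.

Form the Lagrangian:
  L(x, lambda) = (1/2) x^T Q x + c^T x + lambda^T (A x - b)
Stationarity (grad_x L = 0): Q x + c + A^T lambda = 0.
Primal feasibility: A x = b.

This gives the KKT block system:
  [ Q   A^T ] [ x     ]   [-c ]
  [ A    0  ] [ lambda ] = [ b ]

Solving the linear system:
  x*      = (3.6522, -1.0435)
  lambda* = (-5.1739)
  f(x*)   = 37.0435

x* = (3.6522, -1.0435), lambda* = (-5.1739)


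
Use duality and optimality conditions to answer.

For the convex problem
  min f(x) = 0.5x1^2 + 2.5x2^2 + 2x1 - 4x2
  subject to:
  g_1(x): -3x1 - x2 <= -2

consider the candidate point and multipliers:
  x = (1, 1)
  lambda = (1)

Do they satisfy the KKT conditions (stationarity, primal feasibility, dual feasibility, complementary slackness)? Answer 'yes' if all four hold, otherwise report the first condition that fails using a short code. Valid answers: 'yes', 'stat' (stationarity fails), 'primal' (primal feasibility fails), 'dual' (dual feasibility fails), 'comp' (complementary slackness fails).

Gradient of f: grad f(x) = Q x + c = (3, 1)
Constraint values g_i(x) = a_i^T x - b_i:
  g_1((1, 1)) = -2
Stationarity residual: grad f(x) + sum_i lambda_i a_i = (0, 0)
  -> stationarity OK
Primal feasibility (all g_i <= 0): OK
Dual feasibility (all lambda_i >= 0): OK
Complementary slackness (lambda_i * g_i(x) = 0 for all i): FAILS

Verdict: the first failing condition is complementary_slackness -> comp.

comp


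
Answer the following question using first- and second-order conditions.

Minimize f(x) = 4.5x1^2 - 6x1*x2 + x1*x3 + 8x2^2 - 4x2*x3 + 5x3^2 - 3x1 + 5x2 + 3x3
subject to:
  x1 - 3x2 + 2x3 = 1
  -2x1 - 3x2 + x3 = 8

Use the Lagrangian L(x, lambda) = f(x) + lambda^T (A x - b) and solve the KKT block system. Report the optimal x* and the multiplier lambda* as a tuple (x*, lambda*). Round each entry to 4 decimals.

Form the Lagrangian:
  L(x, lambda) = (1/2) x^T Q x + c^T x + lambda^T (A x - b)
Stationarity (grad_x L = 0): Q x + c + A^T lambda = 0.
Primal feasibility: A x = b.

This gives the KKT block system:
  [ Q   A^T ] [ x     ]   [-c ]
  [ A    0  ] [ lambda ] = [ b ]

Solving the linear system:
  x*      = (-2.0378, -1.6036, -0.8865)
  lambda* = (3.1164, -4.7446)
  f(x*)   = 15.1381

x* = (-2.0378, -1.6036, -0.8865), lambda* = (3.1164, -4.7446)


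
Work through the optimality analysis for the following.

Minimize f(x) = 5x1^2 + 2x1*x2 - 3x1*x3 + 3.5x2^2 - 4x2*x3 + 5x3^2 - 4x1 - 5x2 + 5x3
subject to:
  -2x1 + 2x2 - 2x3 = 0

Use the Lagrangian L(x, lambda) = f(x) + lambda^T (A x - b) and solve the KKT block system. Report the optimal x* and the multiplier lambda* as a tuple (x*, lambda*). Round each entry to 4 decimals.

Form the Lagrangian:
  L(x, lambda) = (1/2) x^T Q x + c^T x + lambda^T (A x - b)
Stationarity (grad_x L = 0): Q x + c + A^T lambda = 0.
Primal feasibility: A x = b.

This gives the KKT block system:
  [ Q   A^T ] [ x     ]   [-c ]
  [ A    0  ] [ lambda ] = [ b ]

Solving the linear system:
  x*      = (0.4378, 0.3405, -0.0973)
  lambda* = (0.6757)
  f(x*)   = -1.9703

x* = (0.4378, 0.3405, -0.0973), lambda* = (0.6757)


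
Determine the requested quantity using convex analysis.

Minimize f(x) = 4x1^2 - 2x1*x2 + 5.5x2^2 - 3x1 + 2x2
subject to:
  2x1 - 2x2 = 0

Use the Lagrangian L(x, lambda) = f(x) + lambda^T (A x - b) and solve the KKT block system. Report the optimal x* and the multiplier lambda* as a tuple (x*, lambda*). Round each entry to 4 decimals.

Form the Lagrangian:
  L(x, lambda) = (1/2) x^T Q x + c^T x + lambda^T (A x - b)
Stationarity (grad_x L = 0): Q x + c + A^T lambda = 0.
Primal feasibility: A x = b.

This gives the KKT block system:
  [ Q   A^T ] [ x     ]   [-c ]
  [ A    0  ] [ lambda ] = [ b ]

Solving the linear system:
  x*      = (0.0667, 0.0667)
  lambda* = (1.3)
  f(x*)   = -0.0333

x* = (0.0667, 0.0667), lambda* = (1.3)


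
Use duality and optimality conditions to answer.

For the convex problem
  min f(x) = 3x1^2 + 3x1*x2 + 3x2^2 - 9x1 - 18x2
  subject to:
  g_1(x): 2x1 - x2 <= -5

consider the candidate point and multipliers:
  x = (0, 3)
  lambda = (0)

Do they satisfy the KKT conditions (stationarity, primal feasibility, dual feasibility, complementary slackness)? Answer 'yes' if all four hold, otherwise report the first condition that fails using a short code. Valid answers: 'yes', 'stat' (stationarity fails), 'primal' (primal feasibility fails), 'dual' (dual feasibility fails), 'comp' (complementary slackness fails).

Gradient of f: grad f(x) = Q x + c = (0, 0)
Constraint values g_i(x) = a_i^T x - b_i:
  g_1((0, 3)) = 2
Stationarity residual: grad f(x) + sum_i lambda_i a_i = (0, 0)
  -> stationarity OK
Primal feasibility (all g_i <= 0): FAILS
Dual feasibility (all lambda_i >= 0): OK
Complementary slackness (lambda_i * g_i(x) = 0 for all i): OK

Verdict: the first failing condition is primal_feasibility -> primal.

primal


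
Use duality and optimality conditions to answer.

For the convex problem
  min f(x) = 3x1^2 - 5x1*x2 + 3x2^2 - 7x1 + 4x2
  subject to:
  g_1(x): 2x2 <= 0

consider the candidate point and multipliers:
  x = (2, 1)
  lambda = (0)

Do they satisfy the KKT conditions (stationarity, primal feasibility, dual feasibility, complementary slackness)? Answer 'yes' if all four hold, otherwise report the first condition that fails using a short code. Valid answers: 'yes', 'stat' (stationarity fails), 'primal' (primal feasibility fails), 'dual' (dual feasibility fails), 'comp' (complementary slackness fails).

Gradient of f: grad f(x) = Q x + c = (0, 0)
Constraint values g_i(x) = a_i^T x - b_i:
  g_1((2, 1)) = 2
Stationarity residual: grad f(x) + sum_i lambda_i a_i = (0, 0)
  -> stationarity OK
Primal feasibility (all g_i <= 0): FAILS
Dual feasibility (all lambda_i >= 0): OK
Complementary slackness (lambda_i * g_i(x) = 0 for all i): OK

Verdict: the first failing condition is primal_feasibility -> primal.

primal


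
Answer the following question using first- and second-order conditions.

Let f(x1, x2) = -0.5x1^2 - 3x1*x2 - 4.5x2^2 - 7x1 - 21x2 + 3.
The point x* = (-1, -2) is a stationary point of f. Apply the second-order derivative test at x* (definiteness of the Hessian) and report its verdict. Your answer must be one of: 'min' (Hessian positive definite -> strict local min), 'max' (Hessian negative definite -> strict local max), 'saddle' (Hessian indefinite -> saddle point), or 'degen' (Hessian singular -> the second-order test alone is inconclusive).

Compute the Hessian H = grad^2 f:
  H = [[-1, -3], [-3, -9]]
Verify stationarity: grad f(x*) = H x* + g = (0, 0).
Eigenvalues of H: -10, 0.
H has a zero eigenvalue (singular; negative semidefinite but not definite), so H is neither positive definite, negative definite, nor indefinite. The second-order test alone is inconclusive -> degen.
(Indeed, f is constant along the null direction of H through x*, so x* is not a strict local extremum.)

degen


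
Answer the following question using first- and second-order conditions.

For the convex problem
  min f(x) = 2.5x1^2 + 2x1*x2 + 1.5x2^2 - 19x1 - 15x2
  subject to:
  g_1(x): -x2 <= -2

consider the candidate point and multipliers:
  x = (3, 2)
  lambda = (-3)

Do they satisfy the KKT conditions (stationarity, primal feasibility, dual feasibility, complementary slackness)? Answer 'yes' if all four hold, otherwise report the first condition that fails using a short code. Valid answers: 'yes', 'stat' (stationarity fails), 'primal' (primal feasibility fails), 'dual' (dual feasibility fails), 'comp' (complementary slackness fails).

Gradient of f: grad f(x) = Q x + c = (0, -3)
Constraint values g_i(x) = a_i^T x - b_i:
  g_1((3, 2)) = 0
Stationarity residual: grad f(x) + sum_i lambda_i a_i = (0, 0)
  -> stationarity OK
Primal feasibility (all g_i <= 0): OK
Dual feasibility (all lambda_i >= 0): FAILS
Complementary slackness (lambda_i * g_i(x) = 0 for all i): OK

Verdict: the first failing condition is dual_feasibility -> dual.

dual


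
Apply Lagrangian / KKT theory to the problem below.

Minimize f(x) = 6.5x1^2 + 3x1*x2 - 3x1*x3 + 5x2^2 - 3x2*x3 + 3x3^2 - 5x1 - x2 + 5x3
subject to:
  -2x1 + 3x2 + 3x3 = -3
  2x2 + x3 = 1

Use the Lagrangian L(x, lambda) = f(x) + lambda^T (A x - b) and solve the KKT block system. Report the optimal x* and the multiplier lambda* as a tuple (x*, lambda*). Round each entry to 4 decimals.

Form the Lagrangian:
  L(x, lambda) = (1/2) x^T Q x + c^T x + lambda^T (A x - b)
Stationarity (grad_x L = 0): Q x + c + A^T lambda = 0.
Primal feasibility: A x = b.

This gives the KKT block system:
  [ Q   A^T ] [ x     ]   [-c ]
  [ A    0  ] [ lambda ] = [ b ]

Solving the linear system:
  x*      = (1.5855, 0.943, -0.886)
  lambda* = (10.5492, -23.7461)
  f(x*)   = 21.0466

x* = (1.5855, 0.943, -0.886), lambda* = (10.5492, -23.7461)


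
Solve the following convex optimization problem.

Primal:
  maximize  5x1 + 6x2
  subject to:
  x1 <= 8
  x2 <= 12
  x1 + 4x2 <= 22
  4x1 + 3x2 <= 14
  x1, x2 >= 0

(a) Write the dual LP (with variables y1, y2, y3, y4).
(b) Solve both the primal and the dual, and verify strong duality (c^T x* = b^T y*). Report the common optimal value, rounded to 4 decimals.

The standard primal-dual pair for 'max c^T x s.t. A x <= b, x >= 0' is:
  Dual:  min b^T y  s.t.  A^T y >= c,  y >= 0.

So the dual LP is:
  minimize  8y1 + 12y2 + 22y3 + 14y4
  subject to:
    y1 + y3 + 4y4 >= 5
    y2 + 4y3 + 3y4 >= 6
    y1, y2, y3, y4 >= 0

Solving the primal: x* = (0, 4.6667).
  primal value c^T x* = 28.
Solving the dual: y* = (0, 0, 0, 2).
  dual value b^T y* = 28.
Strong duality: c^T x* = b^T y*. Confirmed.

28


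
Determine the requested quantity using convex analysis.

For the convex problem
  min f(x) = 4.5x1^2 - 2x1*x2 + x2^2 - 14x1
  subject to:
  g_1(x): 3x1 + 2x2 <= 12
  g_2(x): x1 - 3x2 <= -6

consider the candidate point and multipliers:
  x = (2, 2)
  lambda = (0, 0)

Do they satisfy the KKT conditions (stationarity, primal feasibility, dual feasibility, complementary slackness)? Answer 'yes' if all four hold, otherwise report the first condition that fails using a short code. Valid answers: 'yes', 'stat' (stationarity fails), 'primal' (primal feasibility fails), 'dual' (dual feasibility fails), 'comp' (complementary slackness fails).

Gradient of f: grad f(x) = Q x + c = (0, 0)
Constraint values g_i(x) = a_i^T x - b_i:
  g_1((2, 2)) = -2
  g_2((2, 2)) = 2
Stationarity residual: grad f(x) + sum_i lambda_i a_i = (0, 0)
  -> stationarity OK
Primal feasibility (all g_i <= 0): FAILS
Dual feasibility (all lambda_i >= 0): OK
Complementary slackness (lambda_i * g_i(x) = 0 for all i): OK

Verdict: the first failing condition is primal_feasibility -> primal.

primal


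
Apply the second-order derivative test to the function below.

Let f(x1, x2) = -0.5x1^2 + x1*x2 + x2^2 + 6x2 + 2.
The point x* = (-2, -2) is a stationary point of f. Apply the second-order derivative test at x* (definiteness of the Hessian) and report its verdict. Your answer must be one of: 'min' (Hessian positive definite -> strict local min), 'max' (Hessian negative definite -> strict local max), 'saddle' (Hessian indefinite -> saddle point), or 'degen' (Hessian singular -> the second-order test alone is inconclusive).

Compute the Hessian H = grad^2 f:
  H = [[-1, 1], [1, 2]]
Verify stationarity: grad f(x*) = H x* + g = (0, 0).
Eigenvalues of H: -1.3028, 2.3028.
Eigenvalues have mixed signs, so H is indefinite -> x* is a saddle point.

saddle


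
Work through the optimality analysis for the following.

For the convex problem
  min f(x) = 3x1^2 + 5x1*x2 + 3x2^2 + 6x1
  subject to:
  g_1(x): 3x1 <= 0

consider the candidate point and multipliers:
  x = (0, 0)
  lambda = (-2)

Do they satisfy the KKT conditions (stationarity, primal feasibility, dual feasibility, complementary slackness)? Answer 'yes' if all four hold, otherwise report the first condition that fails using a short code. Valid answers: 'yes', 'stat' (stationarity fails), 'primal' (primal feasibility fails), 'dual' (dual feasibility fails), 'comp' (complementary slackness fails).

Gradient of f: grad f(x) = Q x + c = (6, 0)
Constraint values g_i(x) = a_i^T x - b_i:
  g_1((0, 0)) = 0
Stationarity residual: grad f(x) + sum_i lambda_i a_i = (0, 0)
  -> stationarity OK
Primal feasibility (all g_i <= 0): OK
Dual feasibility (all lambda_i >= 0): FAILS
Complementary slackness (lambda_i * g_i(x) = 0 for all i): OK

Verdict: the first failing condition is dual_feasibility -> dual.

dual


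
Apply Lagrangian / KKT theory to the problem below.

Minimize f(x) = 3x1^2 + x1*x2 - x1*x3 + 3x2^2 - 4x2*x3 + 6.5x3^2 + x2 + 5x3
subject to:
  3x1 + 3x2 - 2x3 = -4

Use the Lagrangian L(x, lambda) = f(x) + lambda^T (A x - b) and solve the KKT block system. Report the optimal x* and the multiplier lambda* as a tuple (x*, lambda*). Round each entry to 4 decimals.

Form the Lagrangian:
  L(x, lambda) = (1/2) x^T Q x + c^T x + lambda^T (A x - b)
Stationarity (grad_x L = 0): Q x + c + A^T lambda = 0.
Primal feasibility: A x = b.

This gives the KKT block system:
  [ Q   A^T ] [ x     ]   [-c ]
  [ A    0  ] [ lambda ] = [ b ]

Solving the linear system:
  x*      = (-0.5856, -1.1259, -0.5673)
  lambda* = (1.3574)
  f(x*)   = 0.7336

x* = (-0.5856, -1.1259, -0.5673), lambda* = (1.3574)


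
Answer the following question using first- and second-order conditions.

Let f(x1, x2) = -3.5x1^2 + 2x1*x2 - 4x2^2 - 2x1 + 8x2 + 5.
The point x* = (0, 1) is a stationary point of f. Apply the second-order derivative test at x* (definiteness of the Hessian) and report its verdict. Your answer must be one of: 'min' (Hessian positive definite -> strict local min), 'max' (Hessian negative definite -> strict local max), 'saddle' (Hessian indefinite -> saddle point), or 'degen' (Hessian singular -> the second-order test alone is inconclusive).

Compute the Hessian H = grad^2 f:
  H = [[-7, 2], [2, -8]]
Verify stationarity: grad f(x*) = H x* + g = (0, 0).
Eigenvalues of H: -9.5616, -5.4384.
Both eigenvalues < 0, so H is negative definite -> x* is a strict local max.

max


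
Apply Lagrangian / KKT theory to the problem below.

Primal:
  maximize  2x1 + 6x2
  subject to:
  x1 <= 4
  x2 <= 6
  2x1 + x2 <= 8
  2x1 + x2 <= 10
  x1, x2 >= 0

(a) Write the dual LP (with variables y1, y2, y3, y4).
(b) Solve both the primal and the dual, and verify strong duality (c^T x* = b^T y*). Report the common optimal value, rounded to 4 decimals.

The standard primal-dual pair for 'max c^T x s.t. A x <= b, x >= 0' is:
  Dual:  min b^T y  s.t.  A^T y >= c,  y >= 0.

So the dual LP is:
  minimize  4y1 + 6y2 + 8y3 + 10y4
  subject to:
    y1 + 2y3 + 2y4 >= 2
    y2 + y3 + y4 >= 6
    y1, y2, y3, y4 >= 0

Solving the primal: x* = (1, 6).
  primal value c^T x* = 38.
Solving the dual: y* = (0, 5, 1, 0).
  dual value b^T y* = 38.
Strong duality: c^T x* = b^T y*. Confirmed.

38


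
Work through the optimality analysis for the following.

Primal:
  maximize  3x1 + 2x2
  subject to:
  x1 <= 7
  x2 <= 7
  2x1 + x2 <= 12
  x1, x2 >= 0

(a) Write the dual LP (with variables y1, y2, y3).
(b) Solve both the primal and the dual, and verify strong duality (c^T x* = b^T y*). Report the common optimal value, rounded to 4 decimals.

The standard primal-dual pair for 'max c^T x s.t. A x <= b, x >= 0' is:
  Dual:  min b^T y  s.t.  A^T y >= c,  y >= 0.

So the dual LP is:
  minimize  7y1 + 7y2 + 12y3
  subject to:
    y1 + 2y3 >= 3
    y2 + y3 >= 2
    y1, y2, y3 >= 0

Solving the primal: x* = (2.5, 7).
  primal value c^T x* = 21.5.
Solving the dual: y* = (0, 0.5, 1.5).
  dual value b^T y* = 21.5.
Strong duality: c^T x* = b^T y*. Confirmed.

21.5


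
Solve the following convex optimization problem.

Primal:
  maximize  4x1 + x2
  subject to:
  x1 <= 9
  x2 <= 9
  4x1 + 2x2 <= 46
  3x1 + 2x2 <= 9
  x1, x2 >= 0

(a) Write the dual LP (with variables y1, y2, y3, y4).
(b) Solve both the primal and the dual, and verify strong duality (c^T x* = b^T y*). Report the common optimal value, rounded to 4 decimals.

The standard primal-dual pair for 'max c^T x s.t. A x <= b, x >= 0' is:
  Dual:  min b^T y  s.t.  A^T y >= c,  y >= 0.

So the dual LP is:
  minimize  9y1 + 9y2 + 46y3 + 9y4
  subject to:
    y1 + 4y3 + 3y4 >= 4
    y2 + 2y3 + 2y4 >= 1
    y1, y2, y3, y4 >= 0

Solving the primal: x* = (3, 0).
  primal value c^T x* = 12.
Solving the dual: y* = (0, 0, 0, 1.3333).
  dual value b^T y* = 12.
Strong duality: c^T x* = b^T y*. Confirmed.

12


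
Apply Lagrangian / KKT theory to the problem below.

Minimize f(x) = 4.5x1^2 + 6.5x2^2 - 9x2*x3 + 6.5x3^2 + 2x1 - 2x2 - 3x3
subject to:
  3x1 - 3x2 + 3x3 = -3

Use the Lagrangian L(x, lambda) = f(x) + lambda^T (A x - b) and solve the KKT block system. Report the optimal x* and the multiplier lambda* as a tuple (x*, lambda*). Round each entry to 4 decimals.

Form the Lagrangian:
  L(x, lambda) = (1/2) x^T Q x + c^T x + lambda^T (A x - b)
Stationarity (grad_x L = 0): Q x + c + A^T lambda = 0.
Primal feasibility: A x = b.

This gives the KKT block system:
  [ Q   A^T ] [ x     ]   [-c ]
  [ A    0  ] [ lambda ] = [ b ]

Solving the linear system:
  x*      = (-0.675, 0.7875, 0.4625)
  lambda* = (1.3583)
  f(x*)   = -0.1187

x* = (-0.675, 0.7875, 0.4625), lambda* = (1.3583)


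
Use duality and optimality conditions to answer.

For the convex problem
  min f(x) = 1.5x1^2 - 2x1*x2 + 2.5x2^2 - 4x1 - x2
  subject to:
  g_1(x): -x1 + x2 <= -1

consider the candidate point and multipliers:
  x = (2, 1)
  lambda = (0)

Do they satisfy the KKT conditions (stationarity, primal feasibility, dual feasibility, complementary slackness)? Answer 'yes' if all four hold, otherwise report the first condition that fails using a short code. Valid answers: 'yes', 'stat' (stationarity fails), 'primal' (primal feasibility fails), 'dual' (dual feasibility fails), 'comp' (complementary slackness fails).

Gradient of f: grad f(x) = Q x + c = (0, 0)
Constraint values g_i(x) = a_i^T x - b_i:
  g_1((2, 1)) = 0
Stationarity residual: grad f(x) + sum_i lambda_i a_i = (0, 0)
  -> stationarity OK
Primal feasibility (all g_i <= 0): OK
Dual feasibility (all lambda_i >= 0): OK
Complementary slackness (lambda_i * g_i(x) = 0 for all i): OK

Verdict: yes, KKT holds.

yes


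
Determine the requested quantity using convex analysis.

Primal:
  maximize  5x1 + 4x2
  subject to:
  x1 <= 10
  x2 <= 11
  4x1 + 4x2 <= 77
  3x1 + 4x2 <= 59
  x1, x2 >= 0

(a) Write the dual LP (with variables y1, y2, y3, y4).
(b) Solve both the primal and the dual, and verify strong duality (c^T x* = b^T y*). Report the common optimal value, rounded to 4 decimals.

The standard primal-dual pair for 'max c^T x s.t. A x <= b, x >= 0' is:
  Dual:  min b^T y  s.t.  A^T y >= c,  y >= 0.

So the dual LP is:
  minimize  10y1 + 11y2 + 77y3 + 59y4
  subject to:
    y1 + 4y3 + 3y4 >= 5
    y2 + 4y3 + 4y4 >= 4
    y1, y2, y3, y4 >= 0

Solving the primal: x* = (10, 7.25).
  primal value c^T x* = 79.
Solving the dual: y* = (2, 0, 0, 1).
  dual value b^T y* = 79.
Strong duality: c^T x* = b^T y*. Confirmed.

79


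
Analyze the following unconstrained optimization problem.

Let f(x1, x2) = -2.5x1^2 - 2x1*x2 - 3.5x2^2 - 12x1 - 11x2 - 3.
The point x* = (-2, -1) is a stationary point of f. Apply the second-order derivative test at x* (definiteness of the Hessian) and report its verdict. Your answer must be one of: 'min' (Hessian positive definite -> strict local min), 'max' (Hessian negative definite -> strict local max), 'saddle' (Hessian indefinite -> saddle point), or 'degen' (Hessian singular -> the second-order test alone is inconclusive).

Compute the Hessian H = grad^2 f:
  H = [[-5, -2], [-2, -7]]
Verify stationarity: grad f(x*) = H x* + g = (0, 0).
Eigenvalues of H: -8.2361, -3.7639.
Both eigenvalues < 0, so H is negative definite -> x* is a strict local max.

max


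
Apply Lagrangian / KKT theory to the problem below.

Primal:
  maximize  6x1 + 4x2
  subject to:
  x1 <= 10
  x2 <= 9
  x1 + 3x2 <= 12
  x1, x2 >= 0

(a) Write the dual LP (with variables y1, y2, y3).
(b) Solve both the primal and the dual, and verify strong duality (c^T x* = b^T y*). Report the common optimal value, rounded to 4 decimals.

The standard primal-dual pair for 'max c^T x s.t. A x <= b, x >= 0' is:
  Dual:  min b^T y  s.t.  A^T y >= c,  y >= 0.

So the dual LP is:
  minimize  10y1 + 9y2 + 12y3
  subject to:
    y1 + y3 >= 6
    y2 + 3y3 >= 4
    y1, y2, y3 >= 0

Solving the primal: x* = (10, 0.6667).
  primal value c^T x* = 62.6667.
Solving the dual: y* = (4.6667, 0, 1.3333).
  dual value b^T y* = 62.6667.
Strong duality: c^T x* = b^T y*. Confirmed.

62.6667


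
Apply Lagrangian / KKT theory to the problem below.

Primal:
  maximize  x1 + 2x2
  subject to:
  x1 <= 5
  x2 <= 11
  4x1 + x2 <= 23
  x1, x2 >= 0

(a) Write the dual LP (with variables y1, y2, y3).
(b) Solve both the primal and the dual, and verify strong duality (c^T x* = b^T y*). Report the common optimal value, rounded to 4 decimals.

The standard primal-dual pair for 'max c^T x s.t. A x <= b, x >= 0' is:
  Dual:  min b^T y  s.t.  A^T y >= c,  y >= 0.

So the dual LP is:
  minimize  5y1 + 11y2 + 23y3
  subject to:
    y1 + 4y3 >= 1
    y2 + y3 >= 2
    y1, y2, y3 >= 0

Solving the primal: x* = (3, 11).
  primal value c^T x* = 25.
Solving the dual: y* = (0, 1.75, 0.25).
  dual value b^T y* = 25.
Strong duality: c^T x* = b^T y*. Confirmed.

25


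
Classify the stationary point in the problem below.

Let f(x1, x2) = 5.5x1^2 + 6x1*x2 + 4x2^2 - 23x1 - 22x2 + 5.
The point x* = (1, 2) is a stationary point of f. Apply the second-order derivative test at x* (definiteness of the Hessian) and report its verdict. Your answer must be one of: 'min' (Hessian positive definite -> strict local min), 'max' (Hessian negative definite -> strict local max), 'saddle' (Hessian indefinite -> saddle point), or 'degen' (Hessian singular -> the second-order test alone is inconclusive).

Compute the Hessian H = grad^2 f:
  H = [[11, 6], [6, 8]]
Verify stationarity: grad f(x*) = H x* + g = (0, 0).
Eigenvalues of H: 3.3153, 15.6847.
Both eigenvalues > 0, so H is positive definite -> x* is a strict local min.

min


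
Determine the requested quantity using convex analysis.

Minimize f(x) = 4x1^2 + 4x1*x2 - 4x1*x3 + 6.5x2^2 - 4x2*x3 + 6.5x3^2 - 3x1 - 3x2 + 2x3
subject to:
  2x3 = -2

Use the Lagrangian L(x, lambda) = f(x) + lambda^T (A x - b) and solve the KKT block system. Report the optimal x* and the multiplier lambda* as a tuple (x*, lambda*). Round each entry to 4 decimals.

Form the Lagrangian:
  L(x, lambda) = (1/2) x^T Q x + c^T x + lambda^T (A x - b)
Stationarity (grad_x L = 0): Q x + c + A^T lambda = 0.
Primal feasibility: A x = b.

This gives the KKT block system:
  [ Q   A^T ] [ x     ]   [-c ]
  [ A    0  ] [ lambda ] = [ b ]

Solving the linear system:
  x*      = (-0.1023, -0.0455, -1)
  lambda* = (5.2045)
  f(x*)   = 4.4261

x* = (-0.1023, -0.0455, -1), lambda* = (5.2045)


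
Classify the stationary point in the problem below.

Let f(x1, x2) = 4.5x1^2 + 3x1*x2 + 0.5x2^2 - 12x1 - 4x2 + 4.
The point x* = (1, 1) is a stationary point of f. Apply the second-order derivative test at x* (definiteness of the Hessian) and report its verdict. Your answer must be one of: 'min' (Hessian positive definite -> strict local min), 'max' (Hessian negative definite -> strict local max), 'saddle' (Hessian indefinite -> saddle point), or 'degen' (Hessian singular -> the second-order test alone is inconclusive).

Compute the Hessian H = grad^2 f:
  H = [[9, 3], [3, 1]]
Verify stationarity: grad f(x*) = H x* + g = (0, 0).
Eigenvalues of H: 0, 10.
H has a zero eigenvalue (singular; positive semidefinite but not definite), so H is neither positive definite, negative definite, nor indefinite. The second-order test alone is inconclusive -> degen.
(Indeed, f is constant along the null direction of H through x*, so x* is not a strict local extremum.)

degen


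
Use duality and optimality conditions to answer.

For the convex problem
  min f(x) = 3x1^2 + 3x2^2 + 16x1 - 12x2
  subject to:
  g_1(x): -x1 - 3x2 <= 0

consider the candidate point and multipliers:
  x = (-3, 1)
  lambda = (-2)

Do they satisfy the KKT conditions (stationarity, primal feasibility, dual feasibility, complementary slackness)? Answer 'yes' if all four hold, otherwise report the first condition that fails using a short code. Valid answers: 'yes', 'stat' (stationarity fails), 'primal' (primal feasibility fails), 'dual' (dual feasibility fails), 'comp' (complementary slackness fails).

Gradient of f: grad f(x) = Q x + c = (-2, -6)
Constraint values g_i(x) = a_i^T x - b_i:
  g_1((-3, 1)) = 0
Stationarity residual: grad f(x) + sum_i lambda_i a_i = (0, 0)
  -> stationarity OK
Primal feasibility (all g_i <= 0): OK
Dual feasibility (all lambda_i >= 0): FAILS
Complementary slackness (lambda_i * g_i(x) = 0 for all i): OK

Verdict: the first failing condition is dual_feasibility -> dual.

dual


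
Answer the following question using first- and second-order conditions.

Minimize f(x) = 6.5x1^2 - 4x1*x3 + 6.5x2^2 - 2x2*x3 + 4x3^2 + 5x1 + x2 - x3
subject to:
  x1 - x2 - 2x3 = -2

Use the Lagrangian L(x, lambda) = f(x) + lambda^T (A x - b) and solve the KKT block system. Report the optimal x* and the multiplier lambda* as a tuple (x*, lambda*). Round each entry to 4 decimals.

Form the Lagrangian:
  L(x, lambda) = (1/2) x^T Q x + c^T x + lambda^T (A x - b)
Stationarity (grad_x L = 0): Q x + c + A^T lambda = 0.
Primal feasibility: A x = b.

This gives the KKT block system:
  [ Q   A^T ] [ x     ]   [-c ]
  [ A    0  ] [ lambda ] = [ b ]

Solving the linear system:
  x*      = (-0.3871, 0.2419, 0.6855)
  lambda* = (2.7742)
  f(x*)   = 1.5847

x* = (-0.3871, 0.2419, 0.6855), lambda* = (2.7742)


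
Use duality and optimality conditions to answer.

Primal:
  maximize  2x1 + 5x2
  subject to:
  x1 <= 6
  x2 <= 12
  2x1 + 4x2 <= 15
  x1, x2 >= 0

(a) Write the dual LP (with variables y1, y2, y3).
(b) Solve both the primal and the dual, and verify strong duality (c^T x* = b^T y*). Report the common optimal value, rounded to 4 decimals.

The standard primal-dual pair for 'max c^T x s.t. A x <= b, x >= 0' is:
  Dual:  min b^T y  s.t.  A^T y >= c,  y >= 0.

So the dual LP is:
  minimize  6y1 + 12y2 + 15y3
  subject to:
    y1 + 2y3 >= 2
    y2 + 4y3 >= 5
    y1, y2, y3 >= 0

Solving the primal: x* = (0, 3.75).
  primal value c^T x* = 18.75.
Solving the dual: y* = (0, 0, 1.25).
  dual value b^T y* = 18.75.
Strong duality: c^T x* = b^T y*. Confirmed.

18.75


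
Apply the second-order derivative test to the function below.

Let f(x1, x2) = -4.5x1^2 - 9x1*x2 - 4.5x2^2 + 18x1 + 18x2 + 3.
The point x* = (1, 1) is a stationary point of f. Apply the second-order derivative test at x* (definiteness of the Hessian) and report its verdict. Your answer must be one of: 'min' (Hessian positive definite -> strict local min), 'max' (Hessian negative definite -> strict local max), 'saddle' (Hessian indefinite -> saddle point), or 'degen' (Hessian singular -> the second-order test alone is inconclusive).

Compute the Hessian H = grad^2 f:
  H = [[-9, -9], [-9, -9]]
Verify stationarity: grad f(x*) = H x* + g = (0, 0).
Eigenvalues of H: -18, 0.
H has a zero eigenvalue (singular; negative semidefinite but not definite), so H is neither positive definite, negative definite, nor indefinite. The second-order test alone is inconclusive -> degen.
(Indeed, f is constant along the null direction of H through x*, so x* is not a strict local extremum.)

degen


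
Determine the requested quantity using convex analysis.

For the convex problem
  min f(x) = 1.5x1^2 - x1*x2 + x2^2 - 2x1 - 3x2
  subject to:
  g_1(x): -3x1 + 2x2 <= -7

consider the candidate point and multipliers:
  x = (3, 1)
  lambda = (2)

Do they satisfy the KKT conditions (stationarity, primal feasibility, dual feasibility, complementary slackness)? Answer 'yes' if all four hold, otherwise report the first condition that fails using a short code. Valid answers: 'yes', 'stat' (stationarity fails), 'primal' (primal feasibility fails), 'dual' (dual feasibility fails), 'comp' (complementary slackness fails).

Gradient of f: grad f(x) = Q x + c = (6, -4)
Constraint values g_i(x) = a_i^T x - b_i:
  g_1((3, 1)) = 0
Stationarity residual: grad f(x) + sum_i lambda_i a_i = (0, 0)
  -> stationarity OK
Primal feasibility (all g_i <= 0): OK
Dual feasibility (all lambda_i >= 0): OK
Complementary slackness (lambda_i * g_i(x) = 0 for all i): OK

Verdict: yes, KKT holds.

yes


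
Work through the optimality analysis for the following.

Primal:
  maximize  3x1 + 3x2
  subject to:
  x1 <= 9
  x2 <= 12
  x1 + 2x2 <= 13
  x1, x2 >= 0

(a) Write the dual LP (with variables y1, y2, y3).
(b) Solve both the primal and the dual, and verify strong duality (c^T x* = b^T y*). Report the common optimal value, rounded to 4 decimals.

The standard primal-dual pair for 'max c^T x s.t. A x <= b, x >= 0' is:
  Dual:  min b^T y  s.t.  A^T y >= c,  y >= 0.

So the dual LP is:
  minimize  9y1 + 12y2 + 13y3
  subject to:
    y1 + y3 >= 3
    y2 + 2y3 >= 3
    y1, y2, y3 >= 0

Solving the primal: x* = (9, 2).
  primal value c^T x* = 33.
Solving the dual: y* = (1.5, 0, 1.5).
  dual value b^T y* = 33.
Strong duality: c^T x* = b^T y*. Confirmed.

33


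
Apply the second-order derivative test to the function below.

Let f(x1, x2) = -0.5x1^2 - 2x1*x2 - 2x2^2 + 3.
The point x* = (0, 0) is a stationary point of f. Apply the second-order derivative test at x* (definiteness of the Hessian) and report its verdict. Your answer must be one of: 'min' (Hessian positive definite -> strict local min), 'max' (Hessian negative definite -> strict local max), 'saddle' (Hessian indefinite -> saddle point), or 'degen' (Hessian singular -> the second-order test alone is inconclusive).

Compute the Hessian H = grad^2 f:
  H = [[-1, -2], [-2, -4]]
Verify stationarity: grad f(x*) = H x* + g = (0, 0).
Eigenvalues of H: -5, 0.
H has a zero eigenvalue (singular; negative semidefinite but not definite), so H is neither positive definite, negative definite, nor indefinite. The second-order test alone is inconclusive -> degen.
(Indeed, f is constant along the null direction of H through x*, so x* is not a strict local extremum.)

degen


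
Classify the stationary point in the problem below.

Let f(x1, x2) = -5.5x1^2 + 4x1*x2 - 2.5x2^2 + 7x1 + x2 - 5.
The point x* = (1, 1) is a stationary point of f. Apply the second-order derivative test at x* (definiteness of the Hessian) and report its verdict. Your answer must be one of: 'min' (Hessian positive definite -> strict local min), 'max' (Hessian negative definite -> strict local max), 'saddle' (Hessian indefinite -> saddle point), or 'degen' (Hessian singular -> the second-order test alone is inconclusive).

Compute the Hessian H = grad^2 f:
  H = [[-11, 4], [4, -5]]
Verify stationarity: grad f(x*) = H x* + g = (0, 0).
Eigenvalues of H: -13, -3.
Both eigenvalues < 0, so H is negative definite -> x* is a strict local max.

max


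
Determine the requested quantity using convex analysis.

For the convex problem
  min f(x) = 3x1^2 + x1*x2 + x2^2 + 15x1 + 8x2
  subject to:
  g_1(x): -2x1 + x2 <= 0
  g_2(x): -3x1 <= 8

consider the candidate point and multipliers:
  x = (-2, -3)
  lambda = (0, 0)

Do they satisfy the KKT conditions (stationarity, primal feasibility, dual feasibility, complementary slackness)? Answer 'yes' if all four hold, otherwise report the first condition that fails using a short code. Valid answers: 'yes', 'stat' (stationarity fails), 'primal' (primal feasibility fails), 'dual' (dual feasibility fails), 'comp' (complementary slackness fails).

Gradient of f: grad f(x) = Q x + c = (0, 0)
Constraint values g_i(x) = a_i^T x - b_i:
  g_1((-2, -3)) = 1
  g_2((-2, -3)) = -2
Stationarity residual: grad f(x) + sum_i lambda_i a_i = (0, 0)
  -> stationarity OK
Primal feasibility (all g_i <= 0): FAILS
Dual feasibility (all lambda_i >= 0): OK
Complementary slackness (lambda_i * g_i(x) = 0 for all i): OK

Verdict: the first failing condition is primal_feasibility -> primal.

primal


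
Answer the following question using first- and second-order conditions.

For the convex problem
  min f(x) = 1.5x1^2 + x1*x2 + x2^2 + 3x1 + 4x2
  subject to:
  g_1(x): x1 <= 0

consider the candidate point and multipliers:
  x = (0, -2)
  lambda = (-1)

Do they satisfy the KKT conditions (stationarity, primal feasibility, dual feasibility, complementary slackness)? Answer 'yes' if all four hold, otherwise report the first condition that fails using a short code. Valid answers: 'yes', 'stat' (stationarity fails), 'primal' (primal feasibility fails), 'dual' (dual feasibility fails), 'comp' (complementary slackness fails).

Gradient of f: grad f(x) = Q x + c = (1, 0)
Constraint values g_i(x) = a_i^T x - b_i:
  g_1((0, -2)) = 0
Stationarity residual: grad f(x) + sum_i lambda_i a_i = (0, 0)
  -> stationarity OK
Primal feasibility (all g_i <= 0): OK
Dual feasibility (all lambda_i >= 0): FAILS
Complementary slackness (lambda_i * g_i(x) = 0 for all i): OK

Verdict: the first failing condition is dual_feasibility -> dual.

dual


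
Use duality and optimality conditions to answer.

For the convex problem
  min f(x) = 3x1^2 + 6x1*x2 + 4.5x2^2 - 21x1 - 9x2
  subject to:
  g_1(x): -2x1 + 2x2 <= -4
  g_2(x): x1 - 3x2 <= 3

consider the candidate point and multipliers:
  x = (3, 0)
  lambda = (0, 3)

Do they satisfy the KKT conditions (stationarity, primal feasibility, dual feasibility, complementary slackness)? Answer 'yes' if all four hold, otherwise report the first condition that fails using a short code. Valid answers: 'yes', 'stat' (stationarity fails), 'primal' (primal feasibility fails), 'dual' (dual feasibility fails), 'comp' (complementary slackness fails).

Gradient of f: grad f(x) = Q x + c = (-3, 9)
Constraint values g_i(x) = a_i^T x - b_i:
  g_1((3, 0)) = -2
  g_2((3, 0)) = 0
Stationarity residual: grad f(x) + sum_i lambda_i a_i = (0, 0)
  -> stationarity OK
Primal feasibility (all g_i <= 0): OK
Dual feasibility (all lambda_i >= 0): OK
Complementary slackness (lambda_i * g_i(x) = 0 for all i): OK

Verdict: yes, KKT holds.

yes
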